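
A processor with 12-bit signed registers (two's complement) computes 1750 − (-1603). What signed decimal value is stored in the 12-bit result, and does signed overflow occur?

1750 → 011011010110
-1603 → 100110111101
Subtract via negate-and-add: invert 100110111101 + 1 = 011001000011 (i.e. 1603).
  011011010110
+ 011001000011
= 110100011001
Result 110100011001: MSB = 1 → 3353 − 4096 = -743.
Both addends (after negating the subtrahend) are non-negative but the stored result is negative: signed overflow. The true value 1750 − (-1603) = 3353 lies outside [-2048, 2047].

-743; overflow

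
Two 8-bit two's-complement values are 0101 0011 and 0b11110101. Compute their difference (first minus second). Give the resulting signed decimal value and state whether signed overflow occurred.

0101 0011 → 01010011 = 83 (signed)
0b11110101 → 11110101 = -11 (signed)
Subtract via negate-and-add: invert 11110101 + 1 = 00001011 (i.e. 11).
  01010011
+ 00001011
= 01011110
Result 01011110: MSB = 0 → value 94.
Both addends (after negating the subtrahend) are non-negative and so is the stored result: no signed overflow.

94; no overflow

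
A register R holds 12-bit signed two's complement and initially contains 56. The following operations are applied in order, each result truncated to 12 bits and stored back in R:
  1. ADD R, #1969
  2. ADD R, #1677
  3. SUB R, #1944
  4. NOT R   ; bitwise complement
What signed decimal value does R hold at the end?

Start: R = 56 = 000000111000.
R = 56 + 1969 = 2025 = 011111101001
R = 2025 + 1677 = 3702; wraps to -394 = 111001110110
R = -394 − 1944 = -2338; wraps to 1758 = 011011011110
R = NOT 011011011110 = 100100100001 = -1759

-1759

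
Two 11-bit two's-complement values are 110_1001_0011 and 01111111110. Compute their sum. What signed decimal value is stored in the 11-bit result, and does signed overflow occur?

657; no overflow

110_1001_0011 → 11010010011 = -365 (signed)
01111111110 = 1022 (signed)
  11010010011
+ 01111111110
= 01010010001  (discard carry-out 1)
Result 01010010001: MSB = 0 → value 657.
Addends have opposite signs, so signed overflow cannot occur.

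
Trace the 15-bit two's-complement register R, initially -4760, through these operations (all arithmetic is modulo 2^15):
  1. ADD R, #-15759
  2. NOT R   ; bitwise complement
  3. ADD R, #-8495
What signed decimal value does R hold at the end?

Start: R = -4760 = 110110101101000.
R = -4760 + (-15759) = -20519; wraps to 12249 = 010111111011001
R = NOT 010111111011001 = 101000000100110 = -12250
R = -12250 + (-8495) = -20745; wraps to 12023 = 010111011110111

12023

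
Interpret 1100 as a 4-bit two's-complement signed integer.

MSB is 1, so the value is negative.
Unsigned reading: 12. Subtract 2^4 = 16: 12 − 16 = -4.

-4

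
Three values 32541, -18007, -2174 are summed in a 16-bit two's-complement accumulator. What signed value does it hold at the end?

12360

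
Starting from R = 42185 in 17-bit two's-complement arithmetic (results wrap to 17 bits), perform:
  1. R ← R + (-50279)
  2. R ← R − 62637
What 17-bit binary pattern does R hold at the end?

01110101110110101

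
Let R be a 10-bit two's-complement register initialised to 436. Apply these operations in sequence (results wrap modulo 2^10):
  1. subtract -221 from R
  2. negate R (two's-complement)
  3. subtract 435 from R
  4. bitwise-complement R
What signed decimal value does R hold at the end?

67

Start: R = 436 = 0110110100.
R = 436 − (-221) = 657; wraps to -367 = 1010010001
R = −(-367) = 367 = 0101101111
R = 367 − 435 = -68 = 1110111100
R = NOT 1110111100 = 0001000011 = 67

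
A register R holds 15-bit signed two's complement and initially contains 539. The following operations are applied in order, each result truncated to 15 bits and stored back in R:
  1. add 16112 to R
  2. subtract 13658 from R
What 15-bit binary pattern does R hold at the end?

000101110110001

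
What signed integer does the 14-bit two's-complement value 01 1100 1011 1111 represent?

7359

MSB is 0, so the value is non-negative: 01110010111111 = 7359.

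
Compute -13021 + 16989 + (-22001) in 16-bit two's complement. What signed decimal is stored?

-13021 + 16989 = 3968 (0000111110000000)
3968 + (-22001) = -18033 (1011100110001111)

-18033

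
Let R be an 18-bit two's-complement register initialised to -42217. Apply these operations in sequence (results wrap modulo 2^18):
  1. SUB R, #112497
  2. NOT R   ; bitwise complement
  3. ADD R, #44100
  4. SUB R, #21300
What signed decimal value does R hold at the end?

-84631

Start: R = -42217 = 110101101100010111.
R = -42217 − 112497 = -154714; wraps to 107430 = 011010001110100110
R = NOT 011010001110100110 = 100101110001011001 = -107431
R = -107431 + 44100 = -63331 = 110000100010011101
R = -63331 − 21300 = -84631 = 101011010101101001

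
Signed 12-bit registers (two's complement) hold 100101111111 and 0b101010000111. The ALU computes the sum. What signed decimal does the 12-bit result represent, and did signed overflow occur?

100101111111 = -1665 (signed)
0b101010000111 → 101010000111 = -1401 (signed)
  100101111111
+ 101010000111
= 010000000110  (discard carry-out 1)
Result 010000000110: MSB = 0 → value 1030.
Both addends are negative but the stored result is non-negative: signed overflow. The true value -1665 + (-1401) = -3066 lies outside [-2048, 2047].

1030; overflow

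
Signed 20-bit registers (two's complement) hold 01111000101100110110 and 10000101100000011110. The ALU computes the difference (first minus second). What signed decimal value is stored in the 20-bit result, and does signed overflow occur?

-52456; overflow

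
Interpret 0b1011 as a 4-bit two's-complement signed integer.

MSB is 1, so the value is negative.
Invert: 0100. Add 1: 0101 = 5. So the value is −5.

-5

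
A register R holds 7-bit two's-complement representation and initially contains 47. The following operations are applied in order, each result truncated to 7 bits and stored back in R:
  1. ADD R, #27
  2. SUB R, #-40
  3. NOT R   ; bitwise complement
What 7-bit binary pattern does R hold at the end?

0001101

Start: R = 47 = 0101111.
R = 47 + 27 = 74; wraps to -54 = 1001010
R = -54 − (-40) = -14 = 1110010
R = NOT 1110010 = 0001101 = 13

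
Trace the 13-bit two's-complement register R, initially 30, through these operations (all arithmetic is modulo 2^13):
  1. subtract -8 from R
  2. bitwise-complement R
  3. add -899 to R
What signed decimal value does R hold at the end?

-938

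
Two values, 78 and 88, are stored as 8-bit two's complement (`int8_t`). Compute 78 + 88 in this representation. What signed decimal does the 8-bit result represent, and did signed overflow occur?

78 → 01001110
88 → 01011000
  01001110
+ 01011000
= 10100110
Result 10100110: MSB = 1 → 166 − 256 = -90.
Both addends are non-negative but the stored result is negative: signed overflow. The true value 78 + 88 = 166 lies outside [-128, 127].

-90; overflow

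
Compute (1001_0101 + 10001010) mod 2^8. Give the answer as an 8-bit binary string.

  10010101
+ 10001010
= 00011111  (discard carry-out 1)

00011111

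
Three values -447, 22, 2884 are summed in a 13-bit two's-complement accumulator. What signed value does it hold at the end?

2459

-447 + 22 = -425 (1111001010111)
-425 + 2884 = 2459 (0100110011011)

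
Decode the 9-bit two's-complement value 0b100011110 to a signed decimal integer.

-226

MSB is 1, so the value is negative.
Invert: 011100001. Add 1: 011100010 = 226. So the value is −226.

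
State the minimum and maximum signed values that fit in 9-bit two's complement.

Minimum: −2^8 = -256.
Maximum: 2^8 − 1 = 255.

min = -256, max = 255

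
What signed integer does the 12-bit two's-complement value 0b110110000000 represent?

MSB is 1, so the value is negative.
Invert: 001001111111. Add 1: 001010000000 = 640. So the value is −640.

-640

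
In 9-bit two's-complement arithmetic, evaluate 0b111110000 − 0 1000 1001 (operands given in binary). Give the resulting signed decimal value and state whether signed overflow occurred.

-153; no overflow

0b111110000 → 111110000 = -16 (signed)
0 1000 1001 → 010001001 = 137 (signed)
Subtract via negate-and-add: invert 010001001 + 1 = 101110111 (i.e. -137).
  111110000
+ 101110111
= 101100111  (discard carry-out 1)
Result 101100111: MSB = 1 → 359 − 512 = -153.
Both addends (after negating the subtrahend) are negative and so is the stored result: no signed overflow.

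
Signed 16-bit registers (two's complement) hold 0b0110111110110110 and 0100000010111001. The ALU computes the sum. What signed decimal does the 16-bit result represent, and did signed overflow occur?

-20369; overflow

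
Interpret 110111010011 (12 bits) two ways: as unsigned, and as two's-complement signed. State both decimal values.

Unsigned: 110111010011 = 3539.
Signed: MSB=1 → 3539 − 4096 = -557.

unsigned = 3539, signed = -557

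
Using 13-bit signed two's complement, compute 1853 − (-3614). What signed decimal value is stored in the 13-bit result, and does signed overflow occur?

-2725; overflow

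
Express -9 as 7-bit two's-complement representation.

1110111

|-9| = 9 = 0001001 in 7 bits.
Invert the bits: 1110110. Add 1: 1110111.
Check: 1110111 reads as 119 − 128 = -9.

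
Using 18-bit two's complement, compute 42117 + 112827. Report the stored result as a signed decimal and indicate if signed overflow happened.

-107200; overflow

42117 → 001010010010000101
112827 → 011011100010111011
  001010010010000101
+ 011011100010111011
= 100101110101000000
Result 100101110101000000: MSB = 1 → 154944 − 262144 = -107200.
Both addends are non-negative but the stored result is negative: signed overflow. The true value 42117 + 112827 = 154944 lies outside [-131072, 131071].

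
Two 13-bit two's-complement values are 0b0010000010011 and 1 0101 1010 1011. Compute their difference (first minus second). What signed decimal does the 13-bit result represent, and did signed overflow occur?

0b0010000010011 → 0010000010011 = 1043 (signed)
1 0101 1010 1011 → 1010110101011 = -2645 (signed)
Subtract via negate-and-add: invert 1010110101011 + 1 = 0101001010101 (i.e. 2645).
  0010000010011
+ 0101001010101
= 0111001101000
Result 0111001101000: MSB = 0 → value 3688.
Both addends (after negating the subtrahend) are non-negative and so is the stored result: no signed overflow.

3688; no overflow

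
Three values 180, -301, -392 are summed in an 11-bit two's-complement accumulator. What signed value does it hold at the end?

-513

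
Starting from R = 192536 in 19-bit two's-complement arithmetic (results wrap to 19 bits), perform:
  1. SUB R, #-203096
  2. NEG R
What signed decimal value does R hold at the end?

128656

Start: R = 192536 = 0101111000000011000.
R = 192536 − (-203096) = 395632; wraps to -128656 = 1100000100101110000
R = −(-128656) = 128656 = 0011111011010010000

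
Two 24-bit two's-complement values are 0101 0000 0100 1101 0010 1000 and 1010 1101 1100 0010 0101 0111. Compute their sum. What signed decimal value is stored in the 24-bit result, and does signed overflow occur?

-127105; no overflow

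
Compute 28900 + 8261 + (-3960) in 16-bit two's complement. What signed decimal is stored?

-32335

28900 + 8261 = 37161 → wraps to -28375 (1001000100101001)
-28375 + (-3960) = -32335 (1000000110110001)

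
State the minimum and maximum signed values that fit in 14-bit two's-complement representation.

min = -8192, max = 8191

Minimum: −2^13 = -8192.
Maximum: 2^13 − 1 = 8191.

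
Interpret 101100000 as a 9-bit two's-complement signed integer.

-160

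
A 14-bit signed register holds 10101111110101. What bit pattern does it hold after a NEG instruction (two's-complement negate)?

Invert: 01010000001010. Add 1: 01010000001011.

01010000001011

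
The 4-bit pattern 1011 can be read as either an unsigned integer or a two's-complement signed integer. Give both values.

unsigned = 11, signed = -5

Unsigned: 1011 = 11.
Signed: MSB=1 → 11 − 16 = -5.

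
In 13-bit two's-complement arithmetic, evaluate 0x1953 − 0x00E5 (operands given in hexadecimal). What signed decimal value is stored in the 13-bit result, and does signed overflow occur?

0x1953 = 1100101010011 = -1709 (signed)
0x00E5 = 0000011100101 = 229 (signed)
Subtract via negate-and-add: invert 0000011100101 + 1 = 1111100011011 (i.e. -229).
  1100101010011
+ 1111100011011
= 1100001101110  (discard carry-out 1)
Result 1100001101110: MSB = 1 → 6254 − 8192 = -1938.
Both addends (after negating the subtrahend) are negative and so is the stored result: no signed overflow.

-1938; no overflow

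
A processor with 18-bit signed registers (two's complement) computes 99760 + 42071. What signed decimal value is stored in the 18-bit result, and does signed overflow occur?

-120313; overflow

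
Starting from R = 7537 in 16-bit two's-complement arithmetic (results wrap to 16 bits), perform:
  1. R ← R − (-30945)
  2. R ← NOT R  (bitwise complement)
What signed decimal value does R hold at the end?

Start: R = 7537 = 0001110101110001.
R = 7537 − (-30945) = 38482; wraps to -27054 = 1001011001010010
R = NOT 1001011001010010 = 0110100110101101 = 27053

27053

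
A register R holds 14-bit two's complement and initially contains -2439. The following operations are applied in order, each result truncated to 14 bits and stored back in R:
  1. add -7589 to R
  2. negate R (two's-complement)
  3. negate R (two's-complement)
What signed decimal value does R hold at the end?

Start: R = -2439 = 11011001111001.
R = -2439 + (-7589) = -10028; wraps to 6356 = 01100011010100
R = −(6356) = -6356 = 10011100101100
R = −(-6356) = 6356 = 01100011010100

6356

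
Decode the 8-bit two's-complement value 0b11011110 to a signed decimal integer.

-34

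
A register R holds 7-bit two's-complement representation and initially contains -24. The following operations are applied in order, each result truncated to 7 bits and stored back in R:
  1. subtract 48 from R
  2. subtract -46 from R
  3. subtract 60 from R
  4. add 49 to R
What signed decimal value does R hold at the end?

-37

Start: R = -24 = 1101000.
R = -24 − 48 = -72; wraps to 56 = 0111000
R = 56 − (-46) = 102; wraps to -26 = 1100110
R = -26 − 60 = -86; wraps to 42 = 0101010
R = 42 + 49 = 91; wraps to -37 = 1011011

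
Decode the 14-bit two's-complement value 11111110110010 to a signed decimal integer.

MSB is 1, so the value is negative.
Invert: 00000001001101. Add 1: 00000001001110 = 78. So the value is −78.

-78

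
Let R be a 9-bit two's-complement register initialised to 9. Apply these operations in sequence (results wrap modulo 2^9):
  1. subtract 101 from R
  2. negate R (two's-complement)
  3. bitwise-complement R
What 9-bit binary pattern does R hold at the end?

110100011

Start: R = 9 = 000001001.
R = 9 − 101 = -92 = 110100100
R = −(-92) = 92 = 001011100
R = NOT 001011100 = 110100011 = -93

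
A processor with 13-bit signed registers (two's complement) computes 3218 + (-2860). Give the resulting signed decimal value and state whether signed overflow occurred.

3218 → 0110010010010
-2860 → 1010011010100
  0110010010010
+ 1010011010100
= 0000101100110  (discard carry-out 1)
Result 0000101100110: MSB = 0 → value 358.
Addends have opposite signs, so signed overflow cannot occur.

358; no overflow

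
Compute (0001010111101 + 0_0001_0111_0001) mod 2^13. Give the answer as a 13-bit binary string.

0010000101110

  0001010111101
+ 0000101110001
= 0010000101110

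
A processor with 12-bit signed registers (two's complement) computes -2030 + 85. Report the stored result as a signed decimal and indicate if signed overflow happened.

-2030 → 100000010010
85 → 000001010101
  100000010010
+ 000001010101
= 100001100111
Result 100001100111: MSB = 1 → 2151 − 4096 = -1945.
Addends have opposite signs, so signed overflow cannot occur.

-1945; no overflow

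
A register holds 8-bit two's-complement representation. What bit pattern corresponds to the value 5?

00000101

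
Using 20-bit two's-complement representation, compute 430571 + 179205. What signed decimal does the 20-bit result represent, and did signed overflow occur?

430571 → 01101001000111101011
179205 → 00101011110000000101
  01101001000111101011
+ 00101011110000000101
= 10010100110111110000
Result 10010100110111110000: MSB = 1 → 609776 − 1048576 = -438800.
Both addends are non-negative but the stored result is negative: signed overflow. The true value 430571 + 179205 = 609776 lies outside [-524288, 524287].

-438800; overflow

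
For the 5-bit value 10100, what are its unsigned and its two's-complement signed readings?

unsigned = 20, signed = -12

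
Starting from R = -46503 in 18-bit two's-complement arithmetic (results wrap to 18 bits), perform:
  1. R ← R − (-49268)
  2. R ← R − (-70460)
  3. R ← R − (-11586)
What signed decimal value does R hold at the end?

Start: R = -46503 = 110100101001011001.
R = -46503 − (-49268) = 2765 = 000000101011001101
R = 2765 − (-70460) = 73225 = 010001111000001001
R = 73225 − (-11586) = 84811 = 010100101101001011

84811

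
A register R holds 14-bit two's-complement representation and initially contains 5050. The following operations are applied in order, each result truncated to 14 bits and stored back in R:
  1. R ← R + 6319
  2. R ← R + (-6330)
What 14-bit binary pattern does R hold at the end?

Start: R = 5050 = 01001110111010.
R = 5050 + 6319 = 11369; wraps to -5015 = 10110001101001
R = -5015 + (-6330) = -11345; wraps to 5039 = 01001110101111

01001110101111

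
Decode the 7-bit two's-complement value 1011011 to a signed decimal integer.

-37

MSB is 1, so the value is negative.
Unsigned reading: 91. Subtract 2^7 = 128: 91 − 128 = -37.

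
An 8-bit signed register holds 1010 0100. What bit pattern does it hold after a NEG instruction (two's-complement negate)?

Invert: 01011011. Add 1: 01011100.
Check: 10100100 = -92, 01011100 = 92.

01011100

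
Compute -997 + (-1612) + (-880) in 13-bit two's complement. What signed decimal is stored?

-3489

-997 + (-1612) = -2609 (1010111001111)
-2609 + (-880) = -3489 (1001001011111)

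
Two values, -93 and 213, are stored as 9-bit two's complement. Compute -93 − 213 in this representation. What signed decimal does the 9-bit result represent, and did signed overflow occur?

206; overflow

-93 → 110100011
213 → 011010101
Subtract via negate-and-add: invert 011010101 + 1 = 100101011 (i.e. -213).
  110100011
+ 100101011
= 011001110  (discard carry-out 1)
Result 011001110: MSB = 0 → value 206.
Both addends (after negating the subtrahend) are negative but the stored result is non-negative: signed overflow. The true value -93 − 213 = -306 lies outside [-256, 255].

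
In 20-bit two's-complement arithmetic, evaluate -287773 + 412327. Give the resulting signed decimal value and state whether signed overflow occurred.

124554; no overflow

-287773 → 10111001101111100011
412327 → 01100100101010100111
  10111001101111100011
+ 01100100101010100111
= 00011110011010001010  (discard carry-out 1)
Result 00011110011010001010: MSB = 0 → value 124554.
Addends have opposite signs, so signed overflow cannot occur.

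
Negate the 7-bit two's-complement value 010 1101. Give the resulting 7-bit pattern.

1010011

Invert: 1010010. Add 1: 1010011.
Check: 0101101 = 45, 1010011 = -45.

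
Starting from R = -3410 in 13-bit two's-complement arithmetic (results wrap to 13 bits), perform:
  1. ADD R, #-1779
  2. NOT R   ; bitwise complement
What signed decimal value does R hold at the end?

-3004

Start: R = -3410 = 1001010101110.
R = -3410 + (-1779) = -5189; wraps to 3003 = 0101110111011
R = NOT 0101110111011 = 1010001000100 = -3004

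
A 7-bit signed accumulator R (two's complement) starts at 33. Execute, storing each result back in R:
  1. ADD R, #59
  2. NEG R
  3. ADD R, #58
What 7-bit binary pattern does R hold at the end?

1011110

Start: R = 33 = 0100001.
R = 33 + 59 = 92; wraps to -36 = 1011100
R = −(-36) = 36 = 0100100
R = 36 + 58 = 94; wraps to -34 = 1011110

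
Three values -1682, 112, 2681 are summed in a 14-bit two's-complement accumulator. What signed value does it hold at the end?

-1682 + 112 = -1570 (11100111011110)
-1570 + 2681 = 1111 (00010001010111)

1111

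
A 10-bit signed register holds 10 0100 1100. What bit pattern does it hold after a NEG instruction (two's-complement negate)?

0110110100

Invert: 0110110011. Add 1: 0110110100.
Check: 1001001100 = -436, 0110110100 = 436.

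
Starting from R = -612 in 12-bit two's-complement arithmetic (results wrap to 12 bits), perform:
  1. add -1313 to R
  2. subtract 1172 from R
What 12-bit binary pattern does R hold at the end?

001111100111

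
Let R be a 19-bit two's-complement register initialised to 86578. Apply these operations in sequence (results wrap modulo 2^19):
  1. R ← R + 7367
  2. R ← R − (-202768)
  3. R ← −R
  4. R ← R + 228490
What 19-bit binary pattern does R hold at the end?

Start: R = 86578 = 0010101001000110010.
R = 86578 + 7367 = 93945 = 0010110111011111001
R = 93945 − (-202768) = 296713; wraps to -227575 = 1001000011100001001
R = −(-227575) = 227575 = 0110111100011110111
R = 227575 + 228490 = 456065; wraps to -68223 = 1101111010110000001

1101111010110000001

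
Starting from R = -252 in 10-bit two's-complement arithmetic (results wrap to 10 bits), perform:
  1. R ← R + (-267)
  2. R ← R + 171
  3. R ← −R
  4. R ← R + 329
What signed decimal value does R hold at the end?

Start: R = -252 = 1100000100.
R = -252 + (-267) = -519; wraps to 505 = 0111111001
R = 505 + 171 = 676; wraps to -348 = 1010100100
R = −(-348) = 348 = 0101011100
R = 348 + 329 = 677; wraps to -347 = 1010100101

-347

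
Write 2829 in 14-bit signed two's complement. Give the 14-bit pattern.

2829 is non-negative, so write it directly in 14 bits: 00101100001101.

00101100001101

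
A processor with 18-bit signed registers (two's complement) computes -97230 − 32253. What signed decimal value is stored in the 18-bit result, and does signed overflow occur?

-129483; no overflow

-97230 → 101000010000110010
32253 → 000111110111111101
Subtract via negate-and-add: invert 000111110111111101 + 1 = 111000001000000011 (i.e. -32253).
  101000010000110010
+ 111000001000000011
= 100000011000110101  (discard carry-out 1)
Result 100000011000110101: MSB = 1 → 132661 − 262144 = -129483.
Both addends (after negating the subtrahend) are negative and so is the stored result: no signed overflow.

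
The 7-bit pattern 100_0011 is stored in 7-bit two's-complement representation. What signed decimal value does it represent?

MSB is 1, so the value is negative.
Invert: 0111100. Add 1: 0111101 = 61. So the value is −61.

-61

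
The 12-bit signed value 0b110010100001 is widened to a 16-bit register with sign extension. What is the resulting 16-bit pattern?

MSB of 110010100001 is 1; replicate it into the new high bits.
1111|110010100001 → 1111110010100001 (still -863).

1111110010100001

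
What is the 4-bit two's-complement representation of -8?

|-8| = 8 = 1000 in 4 bits.
Invert the bits: 0111. Add 1: 1000.
Check: 1000 reads as 8 − 16 = -8.

1000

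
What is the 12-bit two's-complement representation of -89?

|-89| = 89 = 000001011001 in 12 bits.
Invert the bits: 111110100110. Add 1: 111110100111.
Check: 111110100111 reads as 4007 − 4096 = -89.

111110100111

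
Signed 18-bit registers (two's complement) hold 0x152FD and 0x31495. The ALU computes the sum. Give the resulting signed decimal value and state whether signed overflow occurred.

0x152FD = 010101001011111101 = 86781 (signed)
0x31495 = 110001010010010101 = -60267 (signed)
  010101001011111101
+ 110001010010010101
= 000110011110010010  (discard carry-out 1)
Result 000110011110010010: MSB = 0 → value 26514.
Addends have opposite signs, so signed overflow cannot occur.

26514; no overflow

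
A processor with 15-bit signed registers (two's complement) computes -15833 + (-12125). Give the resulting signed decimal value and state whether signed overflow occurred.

4810; overflow

-15833 → 100001000100111
-12125 → 101000010100011
  100001000100111
+ 101000010100011
= 001001011001010  (discard carry-out 1)
Result 001001011001010: MSB = 0 → value 4810.
Both addends are negative but the stored result is non-negative: signed overflow. The true value -15833 + (-12125) = -27958 lies outside [-16384, 16383].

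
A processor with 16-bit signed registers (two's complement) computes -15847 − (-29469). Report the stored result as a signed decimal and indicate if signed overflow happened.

-15847 → 1100001000011001
-29469 → 1000110011100011
Subtract via negate-and-add: invert 1000110011100011 + 1 = 0111001100011101 (i.e. 29469).
  1100001000011001
+ 0111001100011101
= 0011010100110110  (discard carry-out 1)
Result 0011010100110110: MSB = 0 → value 13622.
Addends (after negating the subtrahend) have opposite signs, so signed overflow cannot occur.

13622; no overflow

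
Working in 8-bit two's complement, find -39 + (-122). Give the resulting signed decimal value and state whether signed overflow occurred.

95; overflow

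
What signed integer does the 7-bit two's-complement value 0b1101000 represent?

MSB is 1, so the value is negative.
Unsigned reading: 104. Subtract 2^7 = 128: 104 − 128 = -24.

-24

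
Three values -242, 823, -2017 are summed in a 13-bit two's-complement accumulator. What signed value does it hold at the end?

-1436

-242 + 823 = 581 (0001001000101)
581 + (-2017) = -1436 (1101001100100)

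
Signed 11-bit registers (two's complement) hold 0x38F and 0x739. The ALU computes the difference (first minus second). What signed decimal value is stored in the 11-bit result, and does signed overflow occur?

0x38F = 01110001111 = 911 (signed)
0x739 = 11100111001 = -199 (signed)
Subtract via negate-and-add: invert 11100111001 + 1 = 00011000111 (i.e. 199).
  01110001111
+ 00011000111
= 10001010110
Result 10001010110: MSB = 1 → 1110 − 2048 = -938.
Both addends (after negating the subtrahend) are non-negative but the stored result is negative: signed overflow. The true value 911 − (-199) = 1110 lies outside [-1024, 1023].

-938; overflow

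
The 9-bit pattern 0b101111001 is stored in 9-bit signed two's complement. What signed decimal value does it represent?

MSB is 1, so the value is negative.
Unsigned reading: 377. Subtract 2^9 = 512: 377 − 512 = -135.

-135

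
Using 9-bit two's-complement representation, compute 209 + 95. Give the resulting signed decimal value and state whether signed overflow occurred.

-208; overflow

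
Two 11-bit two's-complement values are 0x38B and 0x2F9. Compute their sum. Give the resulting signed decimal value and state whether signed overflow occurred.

-380; overflow

0x38B = 01110001011 = 907 (signed)
0x2F9 = 01011111001 = 761 (signed)
  01110001011
+ 01011111001
= 11010000100
Result 11010000100: MSB = 1 → 1668 − 2048 = -380.
Both addends are non-negative but the stored result is negative: signed overflow. The true value 907 + 761 = 1668 lies outside [-1024, 1023].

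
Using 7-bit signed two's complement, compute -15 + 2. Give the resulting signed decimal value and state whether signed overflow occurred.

-13; no overflow

-15 → 1110001
2 → 0000010
  1110001
+ 0000010
= 1110011
Result 1110011: MSB = 1 → 115 − 128 = -13.
Addends have opposite signs, so signed overflow cannot occur.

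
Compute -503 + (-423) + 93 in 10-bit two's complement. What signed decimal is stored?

191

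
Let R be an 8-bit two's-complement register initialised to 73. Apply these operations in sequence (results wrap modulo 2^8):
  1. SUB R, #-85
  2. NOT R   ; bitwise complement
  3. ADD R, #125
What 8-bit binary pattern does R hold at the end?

Start: R = 73 = 01001001.
R = 73 − (-85) = 158; wraps to -98 = 10011110
R = NOT 10011110 = 01100001 = 97
R = 97 + 125 = 222; wraps to -34 = 11011110

11011110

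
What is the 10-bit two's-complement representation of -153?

1101100111

|-153| = 153 = 0010011001 in 10 bits.
Invert the bits: 1101100110. Add 1: 1101100111.
Check: 1101100111 reads as 871 − 1024 = -153.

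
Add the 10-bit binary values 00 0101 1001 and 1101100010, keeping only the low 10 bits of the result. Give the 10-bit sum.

  0001011001
+ 1101100010
= 1110111011

1110111011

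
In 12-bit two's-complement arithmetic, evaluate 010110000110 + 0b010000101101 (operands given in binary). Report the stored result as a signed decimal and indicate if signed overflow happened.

-1613; overflow

010110000110 = 1414 (signed)
0b010000101101 → 010000101101 = 1069 (signed)
  010110000110
+ 010000101101
= 100110110011
Result 100110110011: MSB = 1 → 2483 − 4096 = -1613.
Both addends are non-negative but the stored result is negative: signed overflow. The true value 1414 + 1069 = 2483 lies outside [-2048, 2047].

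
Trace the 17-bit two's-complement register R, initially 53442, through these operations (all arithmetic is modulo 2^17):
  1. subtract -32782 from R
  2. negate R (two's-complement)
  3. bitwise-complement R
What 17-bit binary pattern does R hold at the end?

Start: R = 53442 = 01101000011000010.
R = 53442 − (-32782) = 86224; wraps to -44848 = 10101000011010000
R = −(-44848) = 44848 = 01010111100110000
R = NOT 01010111100110000 = 10101000011001111 = -44849

10101000011001111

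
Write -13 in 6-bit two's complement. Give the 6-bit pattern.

|-13| = 13 = 001101 in 6 bits.
Invert the bits: 110010. Add 1: 110011.

110011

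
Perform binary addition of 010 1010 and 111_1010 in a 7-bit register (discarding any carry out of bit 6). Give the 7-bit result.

0100100

  0101010
+ 1111010
= 0100100  (discard carry-out 1)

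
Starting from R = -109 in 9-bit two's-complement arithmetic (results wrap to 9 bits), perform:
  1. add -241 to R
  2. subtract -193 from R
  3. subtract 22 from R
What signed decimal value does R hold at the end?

-179

Start: R = -109 = 110010011.
R = -109 + (-241) = -350; wraps to 162 = 010100010
R = 162 − (-193) = 355; wraps to -157 = 101100011
R = -157 − 22 = -179 = 101001101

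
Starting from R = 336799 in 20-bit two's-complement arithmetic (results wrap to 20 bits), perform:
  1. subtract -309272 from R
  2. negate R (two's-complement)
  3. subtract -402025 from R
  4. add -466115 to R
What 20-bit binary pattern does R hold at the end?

Start: R = 336799 = 01010010001110011111.
R = 336799 − (-309272) = 646071; wraps to -402505 = 10011101101110110111
R = −(-402505) = 402505 = 01100010010001001001
R = 402505 − (-402025) = 804530; wraps to -244046 = 11000100011010110010
R = -244046 + (-466115) = -710161; wraps to 338415 = 01010010100111101111

01010010100111101111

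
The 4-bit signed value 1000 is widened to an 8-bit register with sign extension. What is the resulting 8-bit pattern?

11111000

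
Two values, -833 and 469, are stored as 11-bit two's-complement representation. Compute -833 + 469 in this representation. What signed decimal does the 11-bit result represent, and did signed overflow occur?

-364; no overflow

-833 → 10010111111
469 → 00111010101
  10010111111
+ 00111010101
= 11010010100
Result 11010010100: MSB = 1 → 1684 − 2048 = -364.
Addends have opposite signs, so signed overflow cannot occur.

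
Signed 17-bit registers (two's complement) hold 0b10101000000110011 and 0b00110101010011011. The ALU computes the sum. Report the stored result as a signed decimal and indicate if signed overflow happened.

0b10101000000110011 → 10101000000110011 = -45005 (signed)
0b00110101010011011 → 00110101010011011 = 27291 (signed)
  10101000000110011
+ 00110101010011011
= 11011101011001110
Result 11011101011001110: MSB = 1 → 113358 − 131072 = -17714.
Addends have opposite signs, so signed overflow cannot occur.

-17714; no overflow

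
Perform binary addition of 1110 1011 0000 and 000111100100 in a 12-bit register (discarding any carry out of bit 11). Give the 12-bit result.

  111010110000
+ 000111100100
= 000010010100  (discard carry-out 1)

000010010100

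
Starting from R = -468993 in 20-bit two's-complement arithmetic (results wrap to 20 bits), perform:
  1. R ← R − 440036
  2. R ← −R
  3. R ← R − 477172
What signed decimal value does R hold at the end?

Start: R = -468993 = 10001101011111111111.
R = -468993 − 440036 = -909029; wraps to 139547 = 00100010000100011011
R = −(139547) = -139547 = 11011101111011100101
R = -139547 − 477172 = -616719; wraps to 431857 = 01101001011011110001

431857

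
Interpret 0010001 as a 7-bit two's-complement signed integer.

17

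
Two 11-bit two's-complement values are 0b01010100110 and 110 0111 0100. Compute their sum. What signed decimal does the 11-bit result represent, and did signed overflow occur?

282; no overflow

0b01010100110 → 01010100110 = 678 (signed)
110 0111 0100 → 11001110100 = -396 (signed)
  01010100110
+ 11001110100
= 00100011010  (discard carry-out 1)
Result 00100011010: MSB = 0 → value 282.
Addends have opposite signs, so signed overflow cannot occur.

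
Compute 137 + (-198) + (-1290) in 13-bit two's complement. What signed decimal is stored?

-1351

137 + (-198) = -61 (1111111000011)
-61 + (-1290) = -1351 (1101010111001)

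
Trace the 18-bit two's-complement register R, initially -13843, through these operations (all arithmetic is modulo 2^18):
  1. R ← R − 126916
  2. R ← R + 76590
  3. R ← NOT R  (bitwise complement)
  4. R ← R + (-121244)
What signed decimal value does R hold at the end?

-57076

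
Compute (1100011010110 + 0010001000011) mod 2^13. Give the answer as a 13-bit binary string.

  1100011010110
+ 0010001000011
= 1110100011001

1110100011001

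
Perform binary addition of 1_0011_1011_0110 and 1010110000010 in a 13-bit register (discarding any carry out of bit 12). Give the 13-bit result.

0100100111000

  1001110110110
+ 1010110000010
= 0100100111000  (discard carry-out 1)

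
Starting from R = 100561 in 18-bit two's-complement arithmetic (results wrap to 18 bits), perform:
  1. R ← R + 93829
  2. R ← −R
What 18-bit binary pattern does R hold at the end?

010000100010101010

Start: R = 100561 = 011000100011010001.
R = 100561 + 93829 = 194390; wraps to -67754 = 101111011101010110
R = −(-67754) = 67754 = 010000100010101010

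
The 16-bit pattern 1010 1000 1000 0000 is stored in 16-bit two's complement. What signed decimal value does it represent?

MSB is 1, so the value is negative.
Unsigned reading: 43136. Subtract 2^16 = 65536: 43136 − 65536 = -22400.

-22400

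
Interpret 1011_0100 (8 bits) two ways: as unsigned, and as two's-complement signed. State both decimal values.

unsigned = 180, signed = -76

Unsigned: 10110100 = 180.
Signed: MSB=1 → 180 − 256 = -76.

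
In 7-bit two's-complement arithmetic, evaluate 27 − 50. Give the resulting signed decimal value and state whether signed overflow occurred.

-23; no overflow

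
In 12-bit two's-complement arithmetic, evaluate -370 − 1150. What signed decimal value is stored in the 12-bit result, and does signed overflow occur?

-1520; no overflow

-370 → 111010001110
1150 → 010001111110
Subtract via negate-and-add: invert 010001111110 + 1 = 101110000010 (i.e. -1150).
  111010001110
+ 101110000010
= 101000010000  (discard carry-out 1)
Result 101000010000: MSB = 1 → 2576 − 4096 = -1520.
Both addends (after negating the subtrahend) are negative and so is the stored result: no signed overflow.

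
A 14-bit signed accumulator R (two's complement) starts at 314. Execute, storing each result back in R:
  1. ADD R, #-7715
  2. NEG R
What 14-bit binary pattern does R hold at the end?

Start: R = 314 = 00000100111010.
R = 314 + (-7715) = -7401 = 10001100010111
R = −(-7401) = 7401 = 01110011101001

01110011101001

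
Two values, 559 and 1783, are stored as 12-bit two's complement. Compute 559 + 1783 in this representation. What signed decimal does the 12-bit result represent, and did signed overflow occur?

559 → 001000101111
1783 → 011011110111
  001000101111
+ 011011110111
= 100100100110
Result 100100100110: MSB = 1 → 2342 − 4096 = -1754.
Both addends are non-negative but the stored result is negative: signed overflow. The true value 559 + 1783 = 2342 lies outside [-2048, 2047].

-1754; overflow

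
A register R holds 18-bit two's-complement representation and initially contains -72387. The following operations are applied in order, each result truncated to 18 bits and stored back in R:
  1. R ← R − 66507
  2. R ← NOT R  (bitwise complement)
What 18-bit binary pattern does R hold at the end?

Start: R = -72387 = 101110010100111101.
R = -72387 − 66507 = -138894; wraps to 123250 = 011110000101110010
R = NOT 011110000101110010 = 100001111010001101 = -123251

100001111010001101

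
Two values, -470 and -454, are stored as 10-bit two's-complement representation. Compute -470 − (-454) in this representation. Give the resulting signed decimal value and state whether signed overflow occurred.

-470 → 1000101010
-454 → 1000111010
Subtract via negate-and-add: invert 1000111010 + 1 = 0111000110 (i.e. 454).
  1000101010
+ 0111000110
= 1111110000
Result 1111110000: MSB = 1 → 1008 − 1024 = -16.
Addends (after negating the subtrahend) have opposite signs, so signed overflow cannot occur.

-16; no overflow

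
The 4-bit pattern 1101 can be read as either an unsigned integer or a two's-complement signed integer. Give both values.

unsigned = 13, signed = -3

Unsigned: 1101 = 13.
Signed: MSB=1 → 13 − 16 = -3.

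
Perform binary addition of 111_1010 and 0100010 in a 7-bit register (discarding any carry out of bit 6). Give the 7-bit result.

  1111010
+ 0100010
= 0011100  (discard carry-out 1)

0011100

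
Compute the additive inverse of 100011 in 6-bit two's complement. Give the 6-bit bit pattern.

011101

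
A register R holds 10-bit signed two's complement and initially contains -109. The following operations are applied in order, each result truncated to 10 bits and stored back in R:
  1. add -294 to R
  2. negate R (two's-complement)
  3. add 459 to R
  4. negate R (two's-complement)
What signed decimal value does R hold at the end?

Start: R = -109 = 1110010011.
R = -109 + (-294) = -403 = 1001101101
R = −(-403) = 403 = 0110010011
R = 403 + 459 = 862; wraps to -162 = 1101011110
R = −(-162) = 162 = 0010100010

162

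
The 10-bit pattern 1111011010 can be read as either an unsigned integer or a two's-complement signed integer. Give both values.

Unsigned: 1111011010 = 986.
Signed: MSB=1 → 986 − 1024 = -38.

unsigned = 986, signed = -38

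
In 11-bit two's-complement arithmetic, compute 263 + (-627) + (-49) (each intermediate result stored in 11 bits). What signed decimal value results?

263 + (-627) = -364 (11010010100)
-364 + (-49) = -413 (11001100011)

-413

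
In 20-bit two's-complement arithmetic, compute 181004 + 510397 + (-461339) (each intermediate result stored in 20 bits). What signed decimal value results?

230062

181004 + 510397 = 691401 → wraps to -357175 (10101000110011001001)
-357175 + (-461339) = -818514 → wraps to 230062 (00111000001010101110)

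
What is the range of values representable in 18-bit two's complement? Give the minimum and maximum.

min = -131072, max = 131071

Minimum: −2^17 = -131072.
Maximum: 2^17 − 1 = 131071.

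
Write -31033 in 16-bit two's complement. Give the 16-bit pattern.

1000011011000111

|-31033| = 31033 = 0111100100111001 in 16 bits.
Invert the bits: 1000011011000110. Add 1: 1000011011000111.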